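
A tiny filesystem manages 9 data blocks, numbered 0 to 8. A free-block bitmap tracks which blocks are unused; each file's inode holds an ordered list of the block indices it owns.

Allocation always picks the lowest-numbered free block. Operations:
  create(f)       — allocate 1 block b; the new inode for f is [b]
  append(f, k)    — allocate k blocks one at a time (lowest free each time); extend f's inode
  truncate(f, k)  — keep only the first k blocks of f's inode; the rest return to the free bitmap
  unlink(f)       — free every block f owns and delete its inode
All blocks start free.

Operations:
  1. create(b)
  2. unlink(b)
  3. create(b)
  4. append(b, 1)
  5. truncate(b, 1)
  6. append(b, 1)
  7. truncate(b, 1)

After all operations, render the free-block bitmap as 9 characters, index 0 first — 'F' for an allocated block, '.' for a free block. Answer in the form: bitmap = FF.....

bitmap = F........

  1. create(b)  ⇒  F........  {b→[0]}
  2. unlink(b)  ⇒  .........  {}
  3. create(b)  ⇒  F........  {b→[0]}
  4. append(b, 1)  ⇒  FF.......  {b→[0, 1]}
  5. truncate(b, 1)  ⇒  F........  {b→[0]}
  6. append(b, 1)  ⇒  FF.......  {b→[0, 1]}
  7. truncate(b, 1)  ⇒  F........  {b→[0]}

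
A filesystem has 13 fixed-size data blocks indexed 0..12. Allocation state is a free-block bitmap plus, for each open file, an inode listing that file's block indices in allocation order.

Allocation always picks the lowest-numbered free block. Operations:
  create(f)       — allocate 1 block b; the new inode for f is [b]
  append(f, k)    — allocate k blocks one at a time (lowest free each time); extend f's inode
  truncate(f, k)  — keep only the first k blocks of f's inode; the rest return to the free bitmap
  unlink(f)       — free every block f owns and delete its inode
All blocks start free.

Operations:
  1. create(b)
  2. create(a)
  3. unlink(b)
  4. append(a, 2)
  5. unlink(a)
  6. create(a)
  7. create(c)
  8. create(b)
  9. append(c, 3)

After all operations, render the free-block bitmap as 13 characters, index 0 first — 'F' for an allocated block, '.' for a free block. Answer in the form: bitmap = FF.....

bitmap = FFFFFF.......

  1. create(b)  ⇒  F............  {b→[0]}
  2. create(a)  ⇒  FF...........  {a→[1]; b→[0]}
  3. unlink(b)  ⇒  .F...........  {a→[1]}
  4. append(a, 2)  ⇒  FFF..........  {a→[1, 0, 2]}
  5. unlink(a)  ⇒  .............  {}
  6. create(a)  ⇒  F............  {a→[0]}
  7. create(c)  ⇒  FF...........  {a→[0]; c→[1]}
  8. create(b)  ⇒  FFF..........  {a→[0]; b→[2]; c→[1]}
  9. append(c, 3)  ⇒  FFFFFF.......  {a→[0]; b→[2]; c→[1, 3, 4, 5]}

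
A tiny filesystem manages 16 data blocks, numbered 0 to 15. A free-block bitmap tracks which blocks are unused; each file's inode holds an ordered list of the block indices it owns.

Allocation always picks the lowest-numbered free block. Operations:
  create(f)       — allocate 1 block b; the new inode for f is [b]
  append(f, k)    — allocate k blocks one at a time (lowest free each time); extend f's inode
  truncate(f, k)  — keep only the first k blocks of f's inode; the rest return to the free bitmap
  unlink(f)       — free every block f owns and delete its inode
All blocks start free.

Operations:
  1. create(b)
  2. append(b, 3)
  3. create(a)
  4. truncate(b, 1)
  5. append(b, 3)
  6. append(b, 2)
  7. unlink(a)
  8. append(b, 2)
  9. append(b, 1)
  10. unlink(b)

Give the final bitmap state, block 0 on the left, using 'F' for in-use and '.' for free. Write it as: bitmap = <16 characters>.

create(b): bitmap=F............... | b=[0]
append(b, 3): bitmap=FFFF............ | b=[0, 1, 2, 3]
create(a): bitmap=FFFFF........... | a=[4] b=[0, 1, 2, 3]
truncate(b, 1): bitmap=F...F........... | a=[4] b=[0]
append(b, 3): bitmap=FFFFF........... | a=[4] b=[0, 1, 2, 3]
append(b, 2): bitmap=FFFFFFF......... | a=[4] b=[0, 1, 2, 3, 5, 6]
unlink(a): bitmap=FFFF.FF......... | b=[0, 1, 2, 3, 5, 6]
append(b, 2): bitmap=FFFFFFFF........ | b=[0, 1, 2, 3, 5, 6, 4, 7]
append(b, 1): bitmap=FFFFFFFFF....... | b=[0, 1, 2, 3, 5, 6, 4, 7, 8]
unlink(b): bitmap=................ | 

bitmap = ................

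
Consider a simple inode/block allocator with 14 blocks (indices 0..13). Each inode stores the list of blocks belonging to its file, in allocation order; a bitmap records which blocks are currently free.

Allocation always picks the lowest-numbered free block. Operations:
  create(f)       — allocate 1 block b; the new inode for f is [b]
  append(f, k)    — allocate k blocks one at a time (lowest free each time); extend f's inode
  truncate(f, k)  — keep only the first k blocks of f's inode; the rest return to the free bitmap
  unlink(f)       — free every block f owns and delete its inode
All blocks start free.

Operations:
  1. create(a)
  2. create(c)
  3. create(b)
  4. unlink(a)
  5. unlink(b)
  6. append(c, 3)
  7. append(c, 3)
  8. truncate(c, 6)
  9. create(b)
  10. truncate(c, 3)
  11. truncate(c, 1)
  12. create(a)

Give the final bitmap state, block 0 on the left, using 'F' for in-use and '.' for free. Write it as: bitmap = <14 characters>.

after create(a) → a:[0]  free=[F.............]
after create(c) → a:[0], c:[1]  free=[FF............]
after create(b) → a:[0], b:[2], c:[1]  free=[FFF...........]
after unlink(a) → b:[2], c:[1]  free=[.FF...........]
after unlink(b) → c:[1]  free=[.F............]
after append(c, 3) → c:[1, 0, 2, 3]  free=[FFFF..........]
after append(c, 3) → c:[1, 0, 2, 3, 4, 5, 6]  free=[FFFFFFF.......]
after truncate(c, 6) → c:[1, 0, 2, 3, 4, 5]  free=[FFFFFF........]
after create(b) → b:[6], c:[1, 0, 2, 3, 4, 5]  free=[FFFFFFF.......]
after truncate(c, 3) → b:[6], c:[1, 0, 2]  free=[FFF...F.......]
after truncate(c, 1) → b:[6], c:[1]  free=[.F....F.......]
after create(a) → a:[0], b:[6], c:[1]  free=[FF....F.......]

bitmap = FF....F.......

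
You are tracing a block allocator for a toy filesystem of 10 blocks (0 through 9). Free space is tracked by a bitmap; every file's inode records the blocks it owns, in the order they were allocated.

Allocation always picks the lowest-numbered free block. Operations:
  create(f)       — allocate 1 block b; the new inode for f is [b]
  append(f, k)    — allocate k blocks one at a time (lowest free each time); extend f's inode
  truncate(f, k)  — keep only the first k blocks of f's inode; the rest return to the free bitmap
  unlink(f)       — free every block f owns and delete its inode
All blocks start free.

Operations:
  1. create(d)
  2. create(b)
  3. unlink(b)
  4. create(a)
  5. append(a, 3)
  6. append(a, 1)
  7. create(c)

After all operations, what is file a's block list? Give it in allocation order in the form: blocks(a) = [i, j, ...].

after create(d) → d:[0]  free=[F.........]
after create(b) → b:[1], d:[0]  free=[FF........]
after unlink(b) → d:[0]  free=[F.........]
after create(a) → a:[1], d:[0]  free=[FF........]
after append(a, 3) → a:[1, 2, 3, 4], d:[0]  free=[FFFFF.....]
after append(a, 1) → a:[1, 2, 3, 4, 5], d:[0]  free=[FFFFFF....]
after create(c) → a:[1, 2, 3, 4, 5], c:[6], d:[0]  free=[FFFFFFF...]

blocks(a) = [1, 2, 3, 4, 5]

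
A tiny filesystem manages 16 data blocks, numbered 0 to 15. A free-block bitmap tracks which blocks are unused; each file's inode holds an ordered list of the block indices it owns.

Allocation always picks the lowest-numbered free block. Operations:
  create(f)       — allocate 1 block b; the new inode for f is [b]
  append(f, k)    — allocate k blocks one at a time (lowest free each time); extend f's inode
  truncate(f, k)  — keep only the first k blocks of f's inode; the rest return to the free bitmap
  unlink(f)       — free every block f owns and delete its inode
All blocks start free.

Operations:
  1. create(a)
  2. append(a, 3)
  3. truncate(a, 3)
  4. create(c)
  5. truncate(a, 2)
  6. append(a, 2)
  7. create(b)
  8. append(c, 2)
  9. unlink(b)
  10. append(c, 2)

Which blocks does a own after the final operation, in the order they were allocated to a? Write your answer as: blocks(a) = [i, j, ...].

[1] create(a) — a=0 (map F...............)
[2] append(a, 3) — a=0,1,2,3 (map FFFF............)
[3] truncate(a, 3) — a=0,1,2 (map FFF.............)
[4] create(c) — a=0,1,2 c=3 (map FFFF............)
[5] truncate(a, 2) — a=0,1 c=3 (map FF.F............)
[6] append(a, 2) — a=0,1,2,4 c=3 (map FFFFF...........)
[7] create(b) — a=0,1,2,4 b=5 c=3 (map FFFFFF..........)
[8] append(c, 2) — a=0,1,2,4 b=5 c=3,6,7 (map FFFFFFFF........)
[9] unlink(b) — a=0,1,2,4 c=3,6,7 (map FFFFF.FF........)
[10] append(c, 2) — a=0,1,2,4 c=3,6,7,5,8 (map FFFFFFFFF.......)

blocks(a) = [0, 1, 2, 4]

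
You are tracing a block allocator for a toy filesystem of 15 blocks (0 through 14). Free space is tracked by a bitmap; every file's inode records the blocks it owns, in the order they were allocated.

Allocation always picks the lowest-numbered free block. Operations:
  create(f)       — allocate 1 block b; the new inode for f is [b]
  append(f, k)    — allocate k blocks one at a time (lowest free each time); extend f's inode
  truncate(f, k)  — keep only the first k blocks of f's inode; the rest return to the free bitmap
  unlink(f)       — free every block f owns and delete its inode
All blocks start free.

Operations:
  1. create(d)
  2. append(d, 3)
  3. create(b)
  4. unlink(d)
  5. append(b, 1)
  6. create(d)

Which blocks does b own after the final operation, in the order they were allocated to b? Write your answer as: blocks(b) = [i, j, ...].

  1. create(d)  ⇒  F..............  {d→[0]}
  2. append(d, 3)  ⇒  FFFF...........  {d→[0, 1, 2, 3]}
  3. create(b)  ⇒  FFFFF..........  {b→[4]; d→[0, 1, 2, 3]}
  4. unlink(d)  ⇒  ....F..........  {b→[4]}
  5. append(b, 1)  ⇒  F...F..........  {b→[4, 0]}
  6. create(d)  ⇒  FF..F..........  {b→[4, 0]; d→[1]}

blocks(b) = [4, 0]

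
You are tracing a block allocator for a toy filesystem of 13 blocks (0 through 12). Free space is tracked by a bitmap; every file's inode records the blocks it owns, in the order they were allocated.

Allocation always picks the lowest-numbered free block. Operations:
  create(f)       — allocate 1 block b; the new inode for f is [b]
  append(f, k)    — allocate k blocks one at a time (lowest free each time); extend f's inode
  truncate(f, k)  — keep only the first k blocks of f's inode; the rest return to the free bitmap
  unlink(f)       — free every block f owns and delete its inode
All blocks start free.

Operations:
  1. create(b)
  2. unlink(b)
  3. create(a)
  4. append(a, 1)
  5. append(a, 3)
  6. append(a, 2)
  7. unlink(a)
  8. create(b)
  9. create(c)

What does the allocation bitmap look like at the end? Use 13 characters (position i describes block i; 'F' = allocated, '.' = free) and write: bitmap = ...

after create(b) → b:[0]  free=[F............]
after unlink(b) →   free=[.............]
after create(a) → a:[0]  free=[F............]
after append(a, 1) → a:[0, 1]  free=[FF...........]
after append(a, 3) → a:[0, 1, 2, 3, 4]  free=[FFFFF........]
after append(a, 2) → a:[0, 1, 2, 3, 4, 5, 6]  free=[FFFFFFF......]
after unlink(a) →   free=[.............]
after create(b) → b:[0]  free=[F............]
after create(c) → b:[0], c:[1]  free=[FF...........]

bitmap = FF...........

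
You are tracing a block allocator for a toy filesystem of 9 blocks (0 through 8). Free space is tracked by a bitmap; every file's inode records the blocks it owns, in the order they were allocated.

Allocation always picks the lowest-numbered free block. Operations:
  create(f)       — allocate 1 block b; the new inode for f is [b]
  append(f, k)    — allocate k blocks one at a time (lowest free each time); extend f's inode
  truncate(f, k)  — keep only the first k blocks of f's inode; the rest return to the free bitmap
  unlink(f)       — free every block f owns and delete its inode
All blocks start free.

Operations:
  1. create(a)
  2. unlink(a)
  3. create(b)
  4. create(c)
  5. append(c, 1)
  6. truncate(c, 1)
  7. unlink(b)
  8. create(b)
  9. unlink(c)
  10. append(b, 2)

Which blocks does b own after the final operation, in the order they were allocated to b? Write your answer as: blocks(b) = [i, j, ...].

blocks(b) = [0, 1, 2]

after create(a) → a:[0]  free=[F........]
after unlink(a) →   free=[.........]
after create(b) → b:[0]  free=[F........]
after create(c) → b:[0], c:[1]  free=[FF.......]
after append(c, 1) → b:[0], c:[1, 2]  free=[FFF......]
after truncate(c, 1) → b:[0], c:[1]  free=[FF.......]
after unlink(b) → c:[1]  free=[.F.......]
after create(b) → b:[0], c:[1]  free=[FF.......]
after unlink(c) → b:[0]  free=[F........]
after append(b, 2) → b:[0, 1, 2]  free=[FFF......]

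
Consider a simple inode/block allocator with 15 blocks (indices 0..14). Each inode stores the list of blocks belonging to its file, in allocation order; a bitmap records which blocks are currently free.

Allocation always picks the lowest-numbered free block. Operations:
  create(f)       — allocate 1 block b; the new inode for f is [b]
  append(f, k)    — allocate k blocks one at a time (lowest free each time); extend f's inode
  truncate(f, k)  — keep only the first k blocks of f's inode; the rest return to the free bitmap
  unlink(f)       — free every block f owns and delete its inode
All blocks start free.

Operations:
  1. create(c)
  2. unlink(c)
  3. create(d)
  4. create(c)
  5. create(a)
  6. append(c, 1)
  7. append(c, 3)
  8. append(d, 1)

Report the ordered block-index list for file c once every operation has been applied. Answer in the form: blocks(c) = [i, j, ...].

  1. create(c)  ⇒  F..............  {c→[0]}
  2. unlink(c)  ⇒  ...............  {}
  3. create(d)  ⇒  F..............  {d→[0]}
  4. create(c)  ⇒  FF.............  {c→[1]; d→[0]}
  5. create(a)  ⇒  FFF............  {a→[2]; c→[1]; d→[0]}
  6. append(c, 1)  ⇒  FFFF...........  {a→[2]; c→[1, 3]; d→[0]}
  7. append(c, 3)  ⇒  FFFFFFF........  {a→[2]; c→[1, 3, 4, 5, 6]; d→[0]}
  8. append(d, 1)  ⇒  FFFFFFFF.......  {a→[2]; c→[1, 3, 4, 5, 6]; d→[0, 7]}

blocks(c) = [1, 3, 4, 5, 6]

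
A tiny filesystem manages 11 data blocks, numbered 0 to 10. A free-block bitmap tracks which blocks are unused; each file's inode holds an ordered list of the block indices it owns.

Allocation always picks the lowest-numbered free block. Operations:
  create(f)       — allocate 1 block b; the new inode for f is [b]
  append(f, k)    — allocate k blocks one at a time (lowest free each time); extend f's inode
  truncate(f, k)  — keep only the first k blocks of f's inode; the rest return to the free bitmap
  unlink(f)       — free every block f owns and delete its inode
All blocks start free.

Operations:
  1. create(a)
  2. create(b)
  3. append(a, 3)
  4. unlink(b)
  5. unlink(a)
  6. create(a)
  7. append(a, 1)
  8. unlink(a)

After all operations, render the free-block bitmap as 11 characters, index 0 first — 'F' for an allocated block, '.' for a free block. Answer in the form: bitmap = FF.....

after create(a) → a:[0]  free=[F..........]
after create(b) → a:[0], b:[1]  free=[FF.........]
after append(a, 3) → a:[0, 2, 3, 4], b:[1]  free=[FFFFF......]
after unlink(b) → a:[0, 2, 3, 4]  free=[F.FFF......]
after unlink(a) →   free=[...........]
after create(a) → a:[0]  free=[F..........]
after append(a, 1) → a:[0, 1]  free=[FF.........]
after unlink(a) →   free=[...........]

bitmap = ...........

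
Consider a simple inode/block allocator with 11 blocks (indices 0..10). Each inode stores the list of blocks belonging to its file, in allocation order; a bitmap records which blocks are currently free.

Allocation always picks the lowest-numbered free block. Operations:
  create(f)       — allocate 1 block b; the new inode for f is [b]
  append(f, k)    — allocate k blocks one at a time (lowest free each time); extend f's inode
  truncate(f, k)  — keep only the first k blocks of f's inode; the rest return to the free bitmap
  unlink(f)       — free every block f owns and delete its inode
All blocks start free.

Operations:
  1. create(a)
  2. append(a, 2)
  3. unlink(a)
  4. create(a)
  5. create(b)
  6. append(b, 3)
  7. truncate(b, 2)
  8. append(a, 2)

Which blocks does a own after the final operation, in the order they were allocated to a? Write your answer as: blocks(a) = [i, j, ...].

blocks(a) = [0, 3, 4]

create(a): bitmap=F.......... | a=[0]
append(a, 2): bitmap=FFF........ | a=[0, 1, 2]
unlink(a): bitmap=........... | 
create(a): bitmap=F.......... | a=[0]
create(b): bitmap=FF......... | a=[0] b=[1]
append(b, 3): bitmap=FFFFF...... | a=[0] b=[1, 2, 3, 4]
truncate(b, 2): bitmap=FFF........ | a=[0] b=[1, 2]
append(a, 2): bitmap=FFFFF...... | a=[0, 3, 4] b=[1, 2]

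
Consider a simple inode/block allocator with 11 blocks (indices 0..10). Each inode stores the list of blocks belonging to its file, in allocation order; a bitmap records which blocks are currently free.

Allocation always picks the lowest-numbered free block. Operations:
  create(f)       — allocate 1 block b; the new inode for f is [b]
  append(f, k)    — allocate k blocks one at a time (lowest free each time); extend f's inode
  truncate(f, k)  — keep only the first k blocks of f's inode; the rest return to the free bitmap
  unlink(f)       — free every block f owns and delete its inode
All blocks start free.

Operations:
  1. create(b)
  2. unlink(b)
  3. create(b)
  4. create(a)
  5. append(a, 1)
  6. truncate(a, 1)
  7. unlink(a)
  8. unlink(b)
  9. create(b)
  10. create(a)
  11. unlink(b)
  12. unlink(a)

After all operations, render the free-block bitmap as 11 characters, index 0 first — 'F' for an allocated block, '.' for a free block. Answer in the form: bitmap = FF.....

[1] create(b) — b=0 (map F..........)
[2] unlink(b) —  (map ...........)
[3] create(b) — b=0 (map F..........)
[4] create(a) — a=1 b=0 (map FF.........)
[5] append(a, 1) — a=1,2 b=0 (map FFF........)
[6] truncate(a, 1) — a=1 b=0 (map FF.........)
[7] unlink(a) — b=0 (map F..........)
[8] unlink(b) —  (map ...........)
[9] create(b) — b=0 (map F..........)
[10] create(a) — a=1 b=0 (map FF.........)
[11] unlink(b) — a=1 (map .F.........)
[12] unlink(a) —  (map ...........)

bitmap = ...........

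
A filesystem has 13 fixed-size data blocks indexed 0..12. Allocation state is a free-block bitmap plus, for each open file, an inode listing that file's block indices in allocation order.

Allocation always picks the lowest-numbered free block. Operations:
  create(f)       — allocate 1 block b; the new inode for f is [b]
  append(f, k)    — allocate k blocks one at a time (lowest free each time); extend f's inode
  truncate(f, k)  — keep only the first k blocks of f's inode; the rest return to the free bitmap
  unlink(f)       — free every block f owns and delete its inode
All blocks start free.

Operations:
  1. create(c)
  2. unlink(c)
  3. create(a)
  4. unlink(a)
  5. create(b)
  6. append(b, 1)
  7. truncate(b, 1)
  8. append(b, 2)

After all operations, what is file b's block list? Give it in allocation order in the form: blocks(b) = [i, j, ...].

after create(c) → c:[0]  free=[F............]
after unlink(c) →   free=[.............]
after create(a) → a:[0]  free=[F............]
after unlink(a) →   free=[.............]
after create(b) → b:[0]  free=[F............]
after append(b, 1) → b:[0, 1]  free=[FF...........]
after truncate(b, 1) → b:[0]  free=[F............]
after append(b, 2) → b:[0, 1, 2]  free=[FFF..........]

blocks(b) = [0, 1, 2]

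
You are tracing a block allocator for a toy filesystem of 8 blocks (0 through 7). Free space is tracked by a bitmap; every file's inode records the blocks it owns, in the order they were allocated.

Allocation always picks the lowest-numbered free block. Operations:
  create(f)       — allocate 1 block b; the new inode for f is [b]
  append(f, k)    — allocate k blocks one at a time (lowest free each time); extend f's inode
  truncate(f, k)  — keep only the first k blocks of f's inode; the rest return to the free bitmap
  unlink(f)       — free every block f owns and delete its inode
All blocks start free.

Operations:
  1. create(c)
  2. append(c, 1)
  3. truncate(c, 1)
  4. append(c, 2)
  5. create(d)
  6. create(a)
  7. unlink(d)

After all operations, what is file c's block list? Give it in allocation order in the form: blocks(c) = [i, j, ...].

after create(c) → c:[0]  free=[F.......]
after append(c, 1) → c:[0, 1]  free=[FF......]
after truncate(c, 1) → c:[0]  free=[F.......]
after append(c, 2) → c:[0, 1, 2]  free=[FFF.....]
after create(d) → c:[0, 1, 2], d:[3]  free=[FFFF....]
after create(a) → a:[4], c:[0, 1, 2], d:[3]  free=[FFFFF...]
after unlink(d) → a:[4], c:[0, 1, 2]  free=[FFF.F...]

blocks(c) = [0, 1, 2]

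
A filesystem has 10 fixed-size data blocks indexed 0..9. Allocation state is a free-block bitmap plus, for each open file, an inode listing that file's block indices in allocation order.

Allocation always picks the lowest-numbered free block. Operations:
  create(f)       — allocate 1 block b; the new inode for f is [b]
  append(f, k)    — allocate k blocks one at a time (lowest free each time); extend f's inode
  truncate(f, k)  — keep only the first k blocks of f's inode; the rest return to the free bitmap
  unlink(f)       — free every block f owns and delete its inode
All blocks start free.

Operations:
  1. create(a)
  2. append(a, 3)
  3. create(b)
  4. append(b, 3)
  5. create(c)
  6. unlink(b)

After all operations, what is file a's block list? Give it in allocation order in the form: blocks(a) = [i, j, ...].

blocks(a) = [0, 1, 2, 3]

  1. create(a)  ⇒  F.........  {a→[0]}
  2. append(a, 3)  ⇒  FFFF......  {a→[0, 1, 2, 3]}
  3. create(b)  ⇒  FFFFF.....  {a→[0, 1, 2, 3]; b→[4]}
  4. append(b, 3)  ⇒  FFFFFFFF..  {a→[0, 1, 2, 3]; b→[4, 5, 6, 7]}
  5. create(c)  ⇒  FFFFFFFFF.  {a→[0, 1, 2, 3]; b→[4, 5, 6, 7]; c→[8]}
  6. unlink(b)  ⇒  FFFF....F.  {a→[0, 1, 2, 3]; c→[8]}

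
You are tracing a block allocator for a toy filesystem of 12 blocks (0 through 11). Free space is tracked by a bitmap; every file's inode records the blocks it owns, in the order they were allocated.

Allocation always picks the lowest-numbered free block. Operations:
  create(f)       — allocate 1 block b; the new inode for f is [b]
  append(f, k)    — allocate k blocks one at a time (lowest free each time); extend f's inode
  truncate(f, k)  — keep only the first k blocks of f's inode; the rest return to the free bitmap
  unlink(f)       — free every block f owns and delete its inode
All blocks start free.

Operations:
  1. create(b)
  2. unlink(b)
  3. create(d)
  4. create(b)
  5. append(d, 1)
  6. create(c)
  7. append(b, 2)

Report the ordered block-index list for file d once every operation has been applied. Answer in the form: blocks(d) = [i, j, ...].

blocks(d) = [0, 2]

[1] create(b) — b=0 (map F...........)
[2] unlink(b) —  (map ............)
[3] create(d) — d=0 (map F...........)
[4] create(b) — b=1 d=0 (map FF..........)
[5] append(d, 1) — b=1 d=0,2 (map FFF.........)
[6] create(c) — b=1 c=3 d=0,2 (map FFFF........)
[7] append(b, 2) — b=1,4,5 c=3 d=0,2 (map FFFFFF......)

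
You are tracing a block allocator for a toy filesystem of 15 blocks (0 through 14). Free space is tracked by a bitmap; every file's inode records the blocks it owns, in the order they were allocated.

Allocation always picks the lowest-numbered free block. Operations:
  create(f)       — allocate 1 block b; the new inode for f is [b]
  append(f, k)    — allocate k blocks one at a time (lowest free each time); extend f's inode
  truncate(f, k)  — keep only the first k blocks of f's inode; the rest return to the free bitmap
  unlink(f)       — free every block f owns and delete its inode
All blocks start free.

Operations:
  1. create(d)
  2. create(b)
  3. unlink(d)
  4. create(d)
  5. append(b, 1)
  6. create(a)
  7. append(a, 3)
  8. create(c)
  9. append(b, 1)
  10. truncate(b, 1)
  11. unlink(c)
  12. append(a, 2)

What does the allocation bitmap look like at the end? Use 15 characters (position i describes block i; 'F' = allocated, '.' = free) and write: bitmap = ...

bitmap = FFFFFFFF.......

[1] create(d) — d=0 (map F..............)
[2] create(b) — b=1 d=0 (map FF.............)
[3] unlink(d) — b=1 (map .F.............)
[4] create(d) — b=1 d=0 (map FF.............)
[5] append(b, 1) — b=1,2 d=0 (map FFF............)
[6] create(a) — a=3 b=1,2 d=0 (map FFFF...........)
[7] append(a, 3) — a=3,4,5,6 b=1,2 d=0 (map FFFFFFF........)
[8] create(c) — a=3,4,5,6 b=1,2 c=7 d=0 (map FFFFFFFF.......)
[9] append(b, 1) — a=3,4,5,6 b=1,2,8 c=7 d=0 (map FFFFFFFFF......)
[10] truncate(b, 1) — a=3,4,5,6 b=1 c=7 d=0 (map FF.FFFFF.......)
[11] unlink(c) — a=3,4,5,6 b=1 d=0 (map FF.FFFF........)
[12] append(a, 2) — a=3,4,5,6,2,7 b=1 d=0 (map FFFFFFFF.......)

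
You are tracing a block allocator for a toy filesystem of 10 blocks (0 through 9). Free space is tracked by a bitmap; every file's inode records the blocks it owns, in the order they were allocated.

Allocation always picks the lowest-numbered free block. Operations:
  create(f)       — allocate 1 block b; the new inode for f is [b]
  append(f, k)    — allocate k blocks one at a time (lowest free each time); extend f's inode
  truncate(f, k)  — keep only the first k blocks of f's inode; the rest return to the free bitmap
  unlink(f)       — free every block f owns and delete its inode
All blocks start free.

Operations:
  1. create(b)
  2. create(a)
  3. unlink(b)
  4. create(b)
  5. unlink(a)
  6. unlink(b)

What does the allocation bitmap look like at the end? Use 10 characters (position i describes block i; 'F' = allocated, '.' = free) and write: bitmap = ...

bitmap = ..........

[1] create(b) — b=0 (map F.........)
[2] create(a) — a=1 b=0 (map FF........)
[3] unlink(b) — a=1 (map .F........)
[4] create(b) — a=1 b=0 (map FF........)
[5] unlink(a) — b=0 (map F.........)
[6] unlink(b) —  (map ..........)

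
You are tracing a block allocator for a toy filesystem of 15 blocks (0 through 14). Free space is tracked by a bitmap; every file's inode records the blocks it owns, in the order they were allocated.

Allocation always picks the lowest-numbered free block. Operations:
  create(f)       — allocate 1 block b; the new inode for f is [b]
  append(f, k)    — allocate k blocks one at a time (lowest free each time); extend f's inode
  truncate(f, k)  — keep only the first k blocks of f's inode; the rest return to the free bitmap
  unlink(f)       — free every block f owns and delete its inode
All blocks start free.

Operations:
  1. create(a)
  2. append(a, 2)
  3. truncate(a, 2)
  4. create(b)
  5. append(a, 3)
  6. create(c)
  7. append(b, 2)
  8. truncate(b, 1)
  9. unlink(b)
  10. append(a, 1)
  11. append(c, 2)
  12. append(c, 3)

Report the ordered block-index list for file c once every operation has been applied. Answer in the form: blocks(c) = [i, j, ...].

blocks(c) = [6, 7, 8, 9, 10, 11]

after create(a) → a:[0]  free=[F..............]
after append(a, 2) → a:[0, 1, 2]  free=[FFF............]
after truncate(a, 2) → a:[0, 1]  free=[FF.............]
after create(b) → a:[0, 1], b:[2]  free=[FFF............]
after append(a, 3) → a:[0, 1, 3, 4, 5], b:[2]  free=[FFFFFF.........]
after create(c) → a:[0, 1, 3, 4, 5], b:[2], c:[6]  free=[FFFFFFF........]
after append(b, 2) → a:[0, 1, 3, 4, 5], b:[2, 7, 8], c:[6]  free=[FFFFFFFFF......]
after truncate(b, 1) → a:[0, 1, 3, 4, 5], b:[2], c:[6]  free=[FFFFFFF........]
after unlink(b) → a:[0, 1, 3, 4, 5], c:[6]  free=[FF.FFFF........]
after append(a, 1) → a:[0, 1, 3, 4, 5, 2], c:[6]  free=[FFFFFFF........]
after append(c, 2) → a:[0, 1, 3, 4, 5, 2], c:[6, 7, 8]  free=[FFFFFFFFF......]
after append(c, 3) → a:[0, 1, 3, 4, 5, 2], c:[6, 7, 8, 9, 10, 11]  free=[FFFFFFFFFFFF...]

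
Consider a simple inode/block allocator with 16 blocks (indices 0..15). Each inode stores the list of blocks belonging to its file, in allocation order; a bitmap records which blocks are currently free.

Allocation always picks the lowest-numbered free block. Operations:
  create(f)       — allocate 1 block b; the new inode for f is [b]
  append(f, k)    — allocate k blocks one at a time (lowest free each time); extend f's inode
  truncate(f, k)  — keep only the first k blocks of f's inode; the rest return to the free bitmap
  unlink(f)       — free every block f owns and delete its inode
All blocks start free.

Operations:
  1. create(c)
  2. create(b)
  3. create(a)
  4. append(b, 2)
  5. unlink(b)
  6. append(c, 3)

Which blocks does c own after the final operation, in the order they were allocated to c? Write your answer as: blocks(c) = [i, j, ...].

  1. create(c)  ⇒  F...............  {c→[0]}
  2. create(b)  ⇒  FF..............  {b→[1]; c→[0]}
  3. create(a)  ⇒  FFF.............  {a→[2]; b→[1]; c→[0]}
  4. append(b, 2)  ⇒  FFFFF...........  {a→[2]; b→[1, 3, 4]; c→[0]}
  5. unlink(b)  ⇒  F.F.............  {a→[2]; c→[0]}
  6. append(c, 3)  ⇒  FFFFF...........  {a→[2]; c→[0, 1, 3, 4]}

blocks(c) = [0, 1, 3, 4]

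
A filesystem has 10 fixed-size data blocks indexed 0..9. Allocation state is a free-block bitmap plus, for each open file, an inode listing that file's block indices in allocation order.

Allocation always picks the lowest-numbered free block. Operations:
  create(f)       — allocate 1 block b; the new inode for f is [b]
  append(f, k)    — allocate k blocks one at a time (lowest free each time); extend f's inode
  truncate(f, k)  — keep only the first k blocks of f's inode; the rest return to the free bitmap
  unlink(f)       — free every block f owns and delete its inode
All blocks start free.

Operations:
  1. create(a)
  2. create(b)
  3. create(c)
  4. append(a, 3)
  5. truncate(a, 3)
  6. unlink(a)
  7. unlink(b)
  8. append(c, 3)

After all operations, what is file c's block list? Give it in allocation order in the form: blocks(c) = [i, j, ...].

blocks(c) = [2, 0, 1, 3]

create(a): bitmap=F......... | a=[0]
create(b): bitmap=FF........ | a=[0] b=[1]
create(c): bitmap=FFF....... | a=[0] b=[1] c=[2]
append(a, 3): bitmap=FFFFFF.... | a=[0, 3, 4, 5] b=[1] c=[2]
truncate(a, 3): bitmap=FFFFF..... | a=[0, 3, 4] b=[1] c=[2]
unlink(a): bitmap=.FF....... | b=[1] c=[2]
unlink(b): bitmap=..F....... | c=[2]
append(c, 3): bitmap=FFFF...... | c=[2, 0, 1, 3]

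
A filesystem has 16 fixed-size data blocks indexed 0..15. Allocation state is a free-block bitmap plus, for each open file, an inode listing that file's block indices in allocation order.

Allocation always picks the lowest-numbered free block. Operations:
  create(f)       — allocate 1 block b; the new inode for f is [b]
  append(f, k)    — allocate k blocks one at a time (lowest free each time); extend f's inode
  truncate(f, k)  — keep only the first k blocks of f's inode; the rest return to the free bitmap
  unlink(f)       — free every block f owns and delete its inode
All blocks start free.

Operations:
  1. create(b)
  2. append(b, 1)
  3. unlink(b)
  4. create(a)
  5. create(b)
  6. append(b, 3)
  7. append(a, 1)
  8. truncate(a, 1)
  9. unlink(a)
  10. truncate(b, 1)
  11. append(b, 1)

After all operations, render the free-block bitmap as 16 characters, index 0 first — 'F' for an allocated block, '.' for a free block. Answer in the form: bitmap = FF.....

bitmap = FF..............

[1] create(b) — b=0 (map F...............)
[2] append(b, 1) — b=0,1 (map FF..............)
[3] unlink(b) —  (map ................)
[4] create(a) — a=0 (map F...............)
[5] create(b) — a=0 b=1 (map FF..............)
[6] append(b, 3) — a=0 b=1,2,3,4 (map FFFFF...........)
[7] append(a, 1) — a=0,5 b=1,2,3,4 (map FFFFFF..........)
[8] truncate(a, 1) — a=0 b=1,2,3,4 (map FFFFF...........)
[9] unlink(a) — b=1,2,3,4 (map .FFFF...........)
[10] truncate(b, 1) — b=1 (map .F..............)
[11] append(b, 1) — b=1,0 (map FF..............)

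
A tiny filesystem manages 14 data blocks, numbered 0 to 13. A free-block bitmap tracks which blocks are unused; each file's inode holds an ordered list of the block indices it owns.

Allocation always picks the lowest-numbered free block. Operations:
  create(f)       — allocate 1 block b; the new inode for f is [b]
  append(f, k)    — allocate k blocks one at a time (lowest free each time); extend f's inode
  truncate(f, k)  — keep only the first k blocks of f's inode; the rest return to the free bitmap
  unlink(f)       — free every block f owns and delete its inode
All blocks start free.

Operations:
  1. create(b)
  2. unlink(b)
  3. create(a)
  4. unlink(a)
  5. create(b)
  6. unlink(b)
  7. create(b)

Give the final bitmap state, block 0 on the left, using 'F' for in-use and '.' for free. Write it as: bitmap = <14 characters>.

after create(b) → b:[0]  free=[F.............]
after unlink(b) →   free=[..............]
after create(a) → a:[0]  free=[F.............]
after unlink(a) →   free=[..............]
after create(b) → b:[0]  free=[F.............]
after unlink(b) →   free=[..............]
after create(b) → b:[0]  free=[F.............]

bitmap = F.............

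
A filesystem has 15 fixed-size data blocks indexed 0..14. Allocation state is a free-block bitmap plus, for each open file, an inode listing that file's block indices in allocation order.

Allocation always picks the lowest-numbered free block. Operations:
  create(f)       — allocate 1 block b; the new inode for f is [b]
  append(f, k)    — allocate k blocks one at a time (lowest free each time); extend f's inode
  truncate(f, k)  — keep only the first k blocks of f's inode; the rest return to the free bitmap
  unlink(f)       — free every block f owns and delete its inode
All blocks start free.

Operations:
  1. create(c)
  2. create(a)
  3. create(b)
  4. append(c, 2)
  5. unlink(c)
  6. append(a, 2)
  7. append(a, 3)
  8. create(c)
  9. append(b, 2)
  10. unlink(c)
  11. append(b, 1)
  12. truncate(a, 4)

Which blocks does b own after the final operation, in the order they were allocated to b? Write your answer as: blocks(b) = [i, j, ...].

blocks(b) = [2, 8, 9, 7]

create(c): bitmap=F.............. | c=[0]
create(a): bitmap=FF............. | a=[1] c=[0]
create(b): bitmap=FFF............ | a=[1] b=[2] c=[0]
append(c, 2): bitmap=FFFFF.......... | a=[1] b=[2] c=[0, 3, 4]
unlink(c): bitmap=.FF............ | a=[1] b=[2]
append(a, 2): bitmap=FFFF........... | a=[1, 0, 3] b=[2]
append(a, 3): bitmap=FFFFFFF........ | a=[1, 0, 3, 4, 5, 6] b=[2]
create(c): bitmap=FFFFFFFF....... | a=[1, 0, 3, 4, 5, 6] b=[2] c=[7]
append(b, 2): bitmap=FFFFFFFFFF..... | a=[1, 0, 3, 4, 5, 6] b=[2, 8, 9] c=[7]
unlink(c): bitmap=FFFFFFF.FF..... | a=[1, 0, 3, 4, 5, 6] b=[2, 8, 9]
append(b, 1): bitmap=FFFFFFFFFF..... | a=[1, 0, 3, 4, 5, 6] b=[2, 8, 9, 7]
truncate(a, 4): bitmap=FFFFF..FFF..... | a=[1, 0, 3, 4] b=[2, 8, 9, 7]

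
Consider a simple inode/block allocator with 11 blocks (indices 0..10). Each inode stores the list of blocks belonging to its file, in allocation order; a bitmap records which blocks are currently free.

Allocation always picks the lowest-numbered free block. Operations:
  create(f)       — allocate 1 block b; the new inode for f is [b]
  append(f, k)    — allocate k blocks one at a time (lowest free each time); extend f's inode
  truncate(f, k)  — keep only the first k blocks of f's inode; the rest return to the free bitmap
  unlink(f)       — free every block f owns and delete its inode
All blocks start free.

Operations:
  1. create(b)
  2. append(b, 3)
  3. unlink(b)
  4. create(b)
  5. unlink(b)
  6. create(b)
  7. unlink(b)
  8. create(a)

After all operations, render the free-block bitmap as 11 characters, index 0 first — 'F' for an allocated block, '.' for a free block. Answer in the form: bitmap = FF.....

create(b): bitmap=F.......... | b=[0]
append(b, 3): bitmap=FFFF....... | b=[0, 1, 2, 3]
unlink(b): bitmap=........... | 
create(b): bitmap=F.......... | b=[0]
unlink(b): bitmap=........... | 
create(b): bitmap=F.......... | b=[0]
unlink(b): bitmap=........... | 
create(a): bitmap=F.......... | a=[0]

bitmap = F..........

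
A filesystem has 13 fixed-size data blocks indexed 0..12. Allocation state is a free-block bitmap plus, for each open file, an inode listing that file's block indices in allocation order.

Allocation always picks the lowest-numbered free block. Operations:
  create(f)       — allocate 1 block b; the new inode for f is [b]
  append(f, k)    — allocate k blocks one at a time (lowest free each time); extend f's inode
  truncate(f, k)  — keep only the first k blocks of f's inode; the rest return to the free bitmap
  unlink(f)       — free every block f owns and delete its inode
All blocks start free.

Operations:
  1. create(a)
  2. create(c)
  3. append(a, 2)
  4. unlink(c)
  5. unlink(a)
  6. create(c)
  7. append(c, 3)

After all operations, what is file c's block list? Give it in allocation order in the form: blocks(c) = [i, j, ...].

blocks(c) = [0, 1, 2, 3]

[1] create(a) — a=0 (map F............)
[2] create(c) — a=0 c=1 (map FF...........)
[3] append(a, 2) — a=0,2,3 c=1 (map FFFF.........)
[4] unlink(c) — a=0,2,3 (map F.FF.........)
[5] unlink(a) —  (map .............)
[6] create(c) — c=0 (map F............)
[7] append(c, 3) — c=0,1,2,3 (map FFFF.........)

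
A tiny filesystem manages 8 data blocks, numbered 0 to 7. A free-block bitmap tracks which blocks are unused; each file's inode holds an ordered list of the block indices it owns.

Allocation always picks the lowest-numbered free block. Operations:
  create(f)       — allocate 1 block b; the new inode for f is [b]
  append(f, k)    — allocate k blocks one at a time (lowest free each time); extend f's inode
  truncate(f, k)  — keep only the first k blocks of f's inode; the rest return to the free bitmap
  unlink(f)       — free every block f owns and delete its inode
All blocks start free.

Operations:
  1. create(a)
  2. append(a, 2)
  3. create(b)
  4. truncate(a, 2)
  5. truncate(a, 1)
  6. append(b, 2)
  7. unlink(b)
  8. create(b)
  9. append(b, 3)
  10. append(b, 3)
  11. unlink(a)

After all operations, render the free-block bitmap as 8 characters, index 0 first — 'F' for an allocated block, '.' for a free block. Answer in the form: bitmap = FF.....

bitmap = .FFFFFFF

create(a): bitmap=F....... | a=[0]
append(a, 2): bitmap=FFF..... | a=[0, 1, 2]
create(b): bitmap=FFFF.... | a=[0, 1, 2] b=[3]
truncate(a, 2): bitmap=FF.F.... | a=[0, 1] b=[3]
truncate(a, 1): bitmap=F..F.... | a=[0] b=[3]
append(b, 2): bitmap=FFFF.... | a=[0] b=[3, 1, 2]
unlink(b): bitmap=F....... | a=[0]
create(b): bitmap=FF...... | a=[0] b=[1]
append(b, 3): bitmap=FFFFF... | a=[0] b=[1, 2, 3, 4]
append(b, 3): bitmap=FFFFFFFF | a=[0] b=[1, 2, 3, 4, 5, 6, 7]
unlink(a): bitmap=.FFFFFFF | b=[1, 2, 3, 4, 5, 6, 7]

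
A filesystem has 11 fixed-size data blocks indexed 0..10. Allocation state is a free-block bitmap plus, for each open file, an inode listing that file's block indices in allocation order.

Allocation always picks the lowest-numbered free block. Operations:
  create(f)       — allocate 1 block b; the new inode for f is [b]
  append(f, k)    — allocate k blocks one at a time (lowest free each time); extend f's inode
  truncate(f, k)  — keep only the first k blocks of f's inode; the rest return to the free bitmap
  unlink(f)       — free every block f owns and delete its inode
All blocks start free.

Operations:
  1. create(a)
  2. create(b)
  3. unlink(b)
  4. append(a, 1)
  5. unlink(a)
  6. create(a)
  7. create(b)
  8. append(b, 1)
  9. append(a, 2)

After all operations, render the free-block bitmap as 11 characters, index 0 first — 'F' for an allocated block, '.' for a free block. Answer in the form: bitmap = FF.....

create(a): bitmap=F.......... | a=[0]
create(b): bitmap=FF......... | a=[0] b=[1]
unlink(b): bitmap=F.......... | a=[0]
append(a, 1): bitmap=FF......... | a=[0, 1]
unlink(a): bitmap=........... | 
create(a): bitmap=F.......... | a=[0]
create(b): bitmap=FF......... | a=[0] b=[1]
append(b, 1): bitmap=FFF........ | a=[0] b=[1, 2]
append(a, 2): bitmap=FFFFF...... | a=[0, 3, 4] b=[1, 2]

bitmap = FFFFF......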